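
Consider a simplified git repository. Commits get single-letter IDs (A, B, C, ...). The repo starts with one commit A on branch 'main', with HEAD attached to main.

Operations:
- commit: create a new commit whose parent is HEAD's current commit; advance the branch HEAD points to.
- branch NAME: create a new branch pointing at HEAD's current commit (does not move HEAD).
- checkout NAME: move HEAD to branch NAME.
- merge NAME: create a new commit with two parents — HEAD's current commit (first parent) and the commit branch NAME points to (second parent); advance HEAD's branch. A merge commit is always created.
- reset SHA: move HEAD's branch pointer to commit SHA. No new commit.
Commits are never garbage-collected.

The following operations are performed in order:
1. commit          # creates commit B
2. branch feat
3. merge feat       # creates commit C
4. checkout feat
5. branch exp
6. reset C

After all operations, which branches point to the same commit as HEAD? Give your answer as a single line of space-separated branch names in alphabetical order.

After op 1 (commit): HEAD=main@B [main=B]
After op 2 (branch): HEAD=main@B [feat=B main=B]
After op 3 (merge): HEAD=main@C [feat=B main=C]
After op 4 (checkout): HEAD=feat@B [feat=B main=C]
After op 5 (branch): HEAD=feat@B [exp=B feat=B main=C]
After op 6 (reset): HEAD=feat@C [exp=B feat=C main=C]

Answer: feat main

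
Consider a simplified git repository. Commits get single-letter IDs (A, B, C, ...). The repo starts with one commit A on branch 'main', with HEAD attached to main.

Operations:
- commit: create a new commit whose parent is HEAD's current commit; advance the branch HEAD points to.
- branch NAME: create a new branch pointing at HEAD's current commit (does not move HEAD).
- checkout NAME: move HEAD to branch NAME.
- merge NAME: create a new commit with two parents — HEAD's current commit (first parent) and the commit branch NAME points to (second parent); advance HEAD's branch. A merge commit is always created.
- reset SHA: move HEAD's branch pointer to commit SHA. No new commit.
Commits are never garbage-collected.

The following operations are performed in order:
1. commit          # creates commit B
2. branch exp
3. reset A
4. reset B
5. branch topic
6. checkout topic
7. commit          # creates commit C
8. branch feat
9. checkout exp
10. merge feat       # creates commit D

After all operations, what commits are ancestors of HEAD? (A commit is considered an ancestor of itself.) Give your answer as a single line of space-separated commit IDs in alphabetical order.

Answer: A B C D

Derivation:
After op 1 (commit): HEAD=main@B [main=B]
After op 2 (branch): HEAD=main@B [exp=B main=B]
After op 3 (reset): HEAD=main@A [exp=B main=A]
After op 4 (reset): HEAD=main@B [exp=B main=B]
After op 5 (branch): HEAD=main@B [exp=B main=B topic=B]
After op 6 (checkout): HEAD=topic@B [exp=B main=B topic=B]
After op 7 (commit): HEAD=topic@C [exp=B main=B topic=C]
After op 8 (branch): HEAD=topic@C [exp=B feat=C main=B topic=C]
After op 9 (checkout): HEAD=exp@B [exp=B feat=C main=B topic=C]
After op 10 (merge): HEAD=exp@D [exp=D feat=C main=B topic=C]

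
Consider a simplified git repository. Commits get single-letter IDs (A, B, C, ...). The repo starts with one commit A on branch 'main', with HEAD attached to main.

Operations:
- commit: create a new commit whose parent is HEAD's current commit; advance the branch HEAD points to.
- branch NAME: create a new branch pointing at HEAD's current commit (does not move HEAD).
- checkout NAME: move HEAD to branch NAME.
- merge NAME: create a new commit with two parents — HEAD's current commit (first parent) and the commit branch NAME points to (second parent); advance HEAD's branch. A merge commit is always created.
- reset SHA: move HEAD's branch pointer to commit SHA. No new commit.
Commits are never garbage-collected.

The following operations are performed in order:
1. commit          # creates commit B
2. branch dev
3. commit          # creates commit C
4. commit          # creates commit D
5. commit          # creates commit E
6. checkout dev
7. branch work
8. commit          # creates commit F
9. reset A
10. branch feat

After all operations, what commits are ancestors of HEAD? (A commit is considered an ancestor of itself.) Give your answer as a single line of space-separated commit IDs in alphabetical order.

After op 1 (commit): HEAD=main@B [main=B]
After op 2 (branch): HEAD=main@B [dev=B main=B]
After op 3 (commit): HEAD=main@C [dev=B main=C]
After op 4 (commit): HEAD=main@D [dev=B main=D]
After op 5 (commit): HEAD=main@E [dev=B main=E]
After op 6 (checkout): HEAD=dev@B [dev=B main=E]
After op 7 (branch): HEAD=dev@B [dev=B main=E work=B]
After op 8 (commit): HEAD=dev@F [dev=F main=E work=B]
After op 9 (reset): HEAD=dev@A [dev=A main=E work=B]
After op 10 (branch): HEAD=dev@A [dev=A feat=A main=E work=B]

Answer: A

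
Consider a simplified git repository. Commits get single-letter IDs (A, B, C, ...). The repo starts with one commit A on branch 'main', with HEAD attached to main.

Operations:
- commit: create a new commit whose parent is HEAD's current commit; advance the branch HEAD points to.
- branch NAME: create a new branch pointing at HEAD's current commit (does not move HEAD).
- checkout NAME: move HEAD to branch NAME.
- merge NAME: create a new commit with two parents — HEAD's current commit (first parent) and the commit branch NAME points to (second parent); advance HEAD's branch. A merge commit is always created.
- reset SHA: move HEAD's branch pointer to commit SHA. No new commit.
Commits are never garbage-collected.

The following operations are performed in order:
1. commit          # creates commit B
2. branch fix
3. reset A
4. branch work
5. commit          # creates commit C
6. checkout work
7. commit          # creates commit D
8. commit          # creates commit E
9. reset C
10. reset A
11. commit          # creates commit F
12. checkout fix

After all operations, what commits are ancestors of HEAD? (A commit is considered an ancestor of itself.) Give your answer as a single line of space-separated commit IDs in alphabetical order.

After op 1 (commit): HEAD=main@B [main=B]
After op 2 (branch): HEAD=main@B [fix=B main=B]
After op 3 (reset): HEAD=main@A [fix=B main=A]
After op 4 (branch): HEAD=main@A [fix=B main=A work=A]
After op 5 (commit): HEAD=main@C [fix=B main=C work=A]
After op 6 (checkout): HEAD=work@A [fix=B main=C work=A]
After op 7 (commit): HEAD=work@D [fix=B main=C work=D]
After op 8 (commit): HEAD=work@E [fix=B main=C work=E]
After op 9 (reset): HEAD=work@C [fix=B main=C work=C]
After op 10 (reset): HEAD=work@A [fix=B main=C work=A]
After op 11 (commit): HEAD=work@F [fix=B main=C work=F]
After op 12 (checkout): HEAD=fix@B [fix=B main=C work=F]

Answer: A B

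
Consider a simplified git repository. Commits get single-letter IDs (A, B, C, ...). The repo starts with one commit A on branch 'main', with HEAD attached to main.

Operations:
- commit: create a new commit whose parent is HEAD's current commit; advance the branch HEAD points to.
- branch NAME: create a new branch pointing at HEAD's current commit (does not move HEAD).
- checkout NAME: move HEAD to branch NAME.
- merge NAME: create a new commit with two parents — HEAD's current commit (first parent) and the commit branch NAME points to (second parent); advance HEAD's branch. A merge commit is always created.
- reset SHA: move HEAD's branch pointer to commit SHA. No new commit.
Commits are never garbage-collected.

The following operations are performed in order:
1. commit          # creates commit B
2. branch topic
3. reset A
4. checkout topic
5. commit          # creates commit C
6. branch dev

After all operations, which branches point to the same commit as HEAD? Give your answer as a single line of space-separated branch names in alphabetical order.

Answer: dev topic

Derivation:
After op 1 (commit): HEAD=main@B [main=B]
After op 2 (branch): HEAD=main@B [main=B topic=B]
After op 3 (reset): HEAD=main@A [main=A topic=B]
After op 4 (checkout): HEAD=topic@B [main=A topic=B]
After op 5 (commit): HEAD=topic@C [main=A topic=C]
After op 6 (branch): HEAD=topic@C [dev=C main=A topic=C]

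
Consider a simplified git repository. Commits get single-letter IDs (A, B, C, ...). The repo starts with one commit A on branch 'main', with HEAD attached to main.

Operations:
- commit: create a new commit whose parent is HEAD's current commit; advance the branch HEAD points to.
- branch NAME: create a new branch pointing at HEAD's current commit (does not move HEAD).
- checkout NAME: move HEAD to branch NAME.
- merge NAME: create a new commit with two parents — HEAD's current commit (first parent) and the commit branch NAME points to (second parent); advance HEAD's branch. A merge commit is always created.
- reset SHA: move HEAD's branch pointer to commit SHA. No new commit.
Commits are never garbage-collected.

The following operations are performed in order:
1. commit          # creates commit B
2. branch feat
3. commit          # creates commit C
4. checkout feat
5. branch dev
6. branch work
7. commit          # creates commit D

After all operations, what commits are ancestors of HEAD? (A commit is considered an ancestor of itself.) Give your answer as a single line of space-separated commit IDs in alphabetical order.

Answer: A B D

Derivation:
After op 1 (commit): HEAD=main@B [main=B]
After op 2 (branch): HEAD=main@B [feat=B main=B]
After op 3 (commit): HEAD=main@C [feat=B main=C]
After op 4 (checkout): HEAD=feat@B [feat=B main=C]
After op 5 (branch): HEAD=feat@B [dev=B feat=B main=C]
After op 6 (branch): HEAD=feat@B [dev=B feat=B main=C work=B]
After op 7 (commit): HEAD=feat@D [dev=B feat=D main=C work=B]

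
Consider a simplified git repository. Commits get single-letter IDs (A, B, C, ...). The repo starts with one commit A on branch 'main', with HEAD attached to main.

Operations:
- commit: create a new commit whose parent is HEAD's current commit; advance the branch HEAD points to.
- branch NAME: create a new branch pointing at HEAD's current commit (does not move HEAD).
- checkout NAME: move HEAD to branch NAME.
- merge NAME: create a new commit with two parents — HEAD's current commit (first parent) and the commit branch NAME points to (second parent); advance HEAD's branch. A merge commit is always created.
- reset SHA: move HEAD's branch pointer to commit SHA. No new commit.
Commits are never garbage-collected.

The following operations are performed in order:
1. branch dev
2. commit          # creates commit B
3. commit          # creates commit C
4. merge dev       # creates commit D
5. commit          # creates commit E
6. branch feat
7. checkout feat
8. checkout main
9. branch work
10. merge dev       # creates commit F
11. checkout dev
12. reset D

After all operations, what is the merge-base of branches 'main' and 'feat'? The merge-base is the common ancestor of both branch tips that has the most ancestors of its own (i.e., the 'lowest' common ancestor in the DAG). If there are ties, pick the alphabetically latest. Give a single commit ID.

After op 1 (branch): HEAD=main@A [dev=A main=A]
After op 2 (commit): HEAD=main@B [dev=A main=B]
After op 3 (commit): HEAD=main@C [dev=A main=C]
After op 4 (merge): HEAD=main@D [dev=A main=D]
After op 5 (commit): HEAD=main@E [dev=A main=E]
After op 6 (branch): HEAD=main@E [dev=A feat=E main=E]
After op 7 (checkout): HEAD=feat@E [dev=A feat=E main=E]
After op 8 (checkout): HEAD=main@E [dev=A feat=E main=E]
After op 9 (branch): HEAD=main@E [dev=A feat=E main=E work=E]
After op 10 (merge): HEAD=main@F [dev=A feat=E main=F work=E]
After op 11 (checkout): HEAD=dev@A [dev=A feat=E main=F work=E]
After op 12 (reset): HEAD=dev@D [dev=D feat=E main=F work=E]
ancestors(main=F): ['A', 'B', 'C', 'D', 'E', 'F']
ancestors(feat=E): ['A', 'B', 'C', 'D', 'E']
common: ['A', 'B', 'C', 'D', 'E']

Answer: E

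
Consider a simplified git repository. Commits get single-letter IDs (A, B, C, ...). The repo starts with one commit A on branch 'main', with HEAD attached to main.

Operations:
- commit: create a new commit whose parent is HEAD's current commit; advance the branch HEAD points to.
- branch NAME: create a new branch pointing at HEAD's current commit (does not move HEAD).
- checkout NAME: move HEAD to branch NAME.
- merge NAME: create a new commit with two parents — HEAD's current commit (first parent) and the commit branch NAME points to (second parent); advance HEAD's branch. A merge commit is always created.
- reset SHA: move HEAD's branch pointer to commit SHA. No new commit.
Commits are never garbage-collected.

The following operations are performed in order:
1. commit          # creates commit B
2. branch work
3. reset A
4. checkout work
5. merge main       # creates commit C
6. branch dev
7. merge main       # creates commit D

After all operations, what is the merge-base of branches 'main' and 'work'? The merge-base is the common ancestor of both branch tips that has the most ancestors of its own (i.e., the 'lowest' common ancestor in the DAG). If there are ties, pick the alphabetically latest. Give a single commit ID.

After op 1 (commit): HEAD=main@B [main=B]
After op 2 (branch): HEAD=main@B [main=B work=B]
After op 3 (reset): HEAD=main@A [main=A work=B]
After op 4 (checkout): HEAD=work@B [main=A work=B]
After op 5 (merge): HEAD=work@C [main=A work=C]
After op 6 (branch): HEAD=work@C [dev=C main=A work=C]
After op 7 (merge): HEAD=work@D [dev=C main=A work=D]
ancestors(main=A): ['A']
ancestors(work=D): ['A', 'B', 'C', 'D']
common: ['A']

Answer: A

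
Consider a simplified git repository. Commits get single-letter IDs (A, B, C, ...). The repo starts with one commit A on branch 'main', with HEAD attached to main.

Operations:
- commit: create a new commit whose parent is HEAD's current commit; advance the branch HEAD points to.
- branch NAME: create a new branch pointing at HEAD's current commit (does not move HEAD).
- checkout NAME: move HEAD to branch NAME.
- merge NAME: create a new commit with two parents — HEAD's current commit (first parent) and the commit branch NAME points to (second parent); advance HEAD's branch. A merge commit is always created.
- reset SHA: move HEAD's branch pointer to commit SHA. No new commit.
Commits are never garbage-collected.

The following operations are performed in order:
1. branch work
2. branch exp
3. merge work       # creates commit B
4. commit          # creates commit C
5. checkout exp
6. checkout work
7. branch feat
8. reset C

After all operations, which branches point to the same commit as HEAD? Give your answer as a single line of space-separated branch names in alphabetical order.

After op 1 (branch): HEAD=main@A [main=A work=A]
After op 2 (branch): HEAD=main@A [exp=A main=A work=A]
After op 3 (merge): HEAD=main@B [exp=A main=B work=A]
After op 4 (commit): HEAD=main@C [exp=A main=C work=A]
After op 5 (checkout): HEAD=exp@A [exp=A main=C work=A]
After op 6 (checkout): HEAD=work@A [exp=A main=C work=A]
After op 7 (branch): HEAD=work@A [exp=A feat=A main=C work=A]
After op 8 (reset): HEAD=work@C [exp=A feat=A main=C work=C]

Answer: main work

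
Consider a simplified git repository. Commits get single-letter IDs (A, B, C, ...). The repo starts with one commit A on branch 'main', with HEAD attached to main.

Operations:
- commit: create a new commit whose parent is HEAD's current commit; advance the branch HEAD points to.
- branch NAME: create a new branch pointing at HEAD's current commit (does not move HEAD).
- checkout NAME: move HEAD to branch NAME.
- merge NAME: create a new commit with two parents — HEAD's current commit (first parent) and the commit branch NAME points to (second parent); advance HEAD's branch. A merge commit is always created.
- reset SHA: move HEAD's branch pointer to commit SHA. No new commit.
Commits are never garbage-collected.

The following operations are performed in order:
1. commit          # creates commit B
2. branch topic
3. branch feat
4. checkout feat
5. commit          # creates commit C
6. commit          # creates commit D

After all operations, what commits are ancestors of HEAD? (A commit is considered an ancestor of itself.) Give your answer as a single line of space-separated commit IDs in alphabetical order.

After op 1 (commit): HEAD=main@B [main=B]
After op 2 (branch): HEAD=main@B [main=B topic=B]
After op 3 (branch): HEAD=main@B [feat=B main=B topic=B]
After op 4 (checkout): HEAD=feat@B [feat=B main=B topic=B]
After op 5 (commit): HEAD=feat@C [feat=C main=B topic=B]
After op 6 (commit): HEAD=feat@D [feat=D main=B topic=B]

Answer: A B C D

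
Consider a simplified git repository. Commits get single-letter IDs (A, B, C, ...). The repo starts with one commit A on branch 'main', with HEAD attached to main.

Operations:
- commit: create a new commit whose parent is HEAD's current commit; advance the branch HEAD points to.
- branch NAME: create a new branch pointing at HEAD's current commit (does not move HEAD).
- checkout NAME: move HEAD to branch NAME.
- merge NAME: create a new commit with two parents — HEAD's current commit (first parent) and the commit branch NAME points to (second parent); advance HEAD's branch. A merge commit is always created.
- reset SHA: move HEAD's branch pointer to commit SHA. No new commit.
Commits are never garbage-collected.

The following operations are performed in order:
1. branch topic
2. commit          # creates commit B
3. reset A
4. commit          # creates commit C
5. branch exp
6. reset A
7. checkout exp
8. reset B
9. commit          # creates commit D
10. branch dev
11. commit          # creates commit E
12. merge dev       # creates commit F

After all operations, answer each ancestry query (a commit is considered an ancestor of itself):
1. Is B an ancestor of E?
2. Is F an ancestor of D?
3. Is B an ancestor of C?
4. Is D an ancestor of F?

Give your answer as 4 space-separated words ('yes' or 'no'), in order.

Answer: yes no no yes

Derivation:
After op 1 (branch): HEAD=main@A [main=A topic=A]
After op 2 (commit): HEAD=main@B [main=B topic=A]
After op 3 (reset): HEAD=main@A [main=A topic=A]
After op 4 (commit): HEAD=main@C [main=C topic=A]
After op 5 (branch): HEAD=main@C [exp=C main=C topic=A]
After op 6 (reset): HEAD=main@A [exp=C main=A topic=A]
After op 7 (checkout): HEAD=exp@C [exp=C main=A topic=A]
After op 8 (reset): HEAD=exp@B [exp=B main=A topic=A]
After op 9 (commit): HEAD=exp@D [exp=D main=A topic=A]
After op 10 (branch): HEAD=exp@D [dev=D exp=D main=A topic=A]
After op 11 (commit): HEAD=exp@E [dev=D exp=E main=A topic=A]
After op 12 (merge): HEAD=exp@F [dev=D exp=F main=A topic=A]
ancestors(E) = {A,B,D,E}; B in? yes
ancestors(D) = {A,B,D}; F in? no
ancestors(C) = {A,C}; B in? no
ancestors(F) = {A,B,D,E,F}; D in? yes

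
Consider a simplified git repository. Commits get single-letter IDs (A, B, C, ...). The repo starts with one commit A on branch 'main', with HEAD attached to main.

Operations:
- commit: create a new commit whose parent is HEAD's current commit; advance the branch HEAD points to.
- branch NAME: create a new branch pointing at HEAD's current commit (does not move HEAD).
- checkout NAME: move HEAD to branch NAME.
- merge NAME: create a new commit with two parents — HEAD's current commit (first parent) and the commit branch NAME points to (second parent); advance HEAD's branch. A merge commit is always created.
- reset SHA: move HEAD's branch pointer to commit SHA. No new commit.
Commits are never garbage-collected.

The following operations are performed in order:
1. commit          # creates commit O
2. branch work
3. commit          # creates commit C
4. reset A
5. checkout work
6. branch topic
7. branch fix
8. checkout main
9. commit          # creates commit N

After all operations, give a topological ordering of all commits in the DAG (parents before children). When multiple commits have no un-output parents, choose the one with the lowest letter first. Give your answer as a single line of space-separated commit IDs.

After op 1 (commit): HEAD=main@O [main=O]
After op 2 (branch): HEAD=main@O [main=O work=O]
After op 3 (commit): HEAD=main@C [main=C work=O]
After op 4 (reset): HEAD=main@A [main=A work=O]
After op 5 (checkout): HEAD=work@O [main=A work=O]
After op 6 (branch): HEAD=work@O [main=A topic=O work=O]
After op 7 (branch): HEAD=work@O [fix=O main=A topic=O work=O]
After op 8 (checkout): HEAD=main@A [fix=O main=A topic=O work=O]
After op 9 (commit): HEAD=main@N [fix=O main=N topic=O work=O]
commit A: parents=[]
commit C: parents=['O']
commit N: parents=['A']
commit O: parents=['A']

Answer: A N O C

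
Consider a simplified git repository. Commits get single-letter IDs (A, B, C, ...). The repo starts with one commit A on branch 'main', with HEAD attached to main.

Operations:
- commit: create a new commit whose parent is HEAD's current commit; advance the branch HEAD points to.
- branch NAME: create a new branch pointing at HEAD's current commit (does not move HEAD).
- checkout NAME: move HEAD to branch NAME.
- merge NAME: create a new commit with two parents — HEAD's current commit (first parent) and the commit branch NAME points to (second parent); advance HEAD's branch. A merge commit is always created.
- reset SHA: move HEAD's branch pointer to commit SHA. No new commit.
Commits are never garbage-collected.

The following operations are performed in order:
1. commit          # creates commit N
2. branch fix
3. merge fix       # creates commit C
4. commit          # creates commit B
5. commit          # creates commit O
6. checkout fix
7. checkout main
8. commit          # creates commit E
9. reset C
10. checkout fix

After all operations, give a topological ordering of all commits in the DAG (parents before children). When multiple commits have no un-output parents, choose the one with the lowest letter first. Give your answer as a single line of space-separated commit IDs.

After op 1 (commit): HEAD=main@N [main=N]
After op 2 (branch): HEAD=main@N [fix=N main=N]
After op 3 (merge): HEAD=main@C [fix=N main=C]
After op 4 (commit): HEAD=main@B [fix=N main=B]
After op 5 (commit): HEAD=main@O [fix=N main=O]
After op 6 (checkout): HEAD=fix@N [fix=N main=O]
After op 7 (checkout): HEAD=main@O [fix=N main=O]
After op 8 (commit): HEAD=main@E [fix=N main=E]
After op 9 (reset): HEAD=main@C [fix=N main=C]
After op 10 (checkout): HEAD=fix@N [fix=N main=C]
commit A: parents=[]
commit B: parents=['C']
commit C: parents=['N', 'N']
commit E: parents=['O']
commit N: parents=['A']
commit O: parents=['B']

Answer: A N C B O E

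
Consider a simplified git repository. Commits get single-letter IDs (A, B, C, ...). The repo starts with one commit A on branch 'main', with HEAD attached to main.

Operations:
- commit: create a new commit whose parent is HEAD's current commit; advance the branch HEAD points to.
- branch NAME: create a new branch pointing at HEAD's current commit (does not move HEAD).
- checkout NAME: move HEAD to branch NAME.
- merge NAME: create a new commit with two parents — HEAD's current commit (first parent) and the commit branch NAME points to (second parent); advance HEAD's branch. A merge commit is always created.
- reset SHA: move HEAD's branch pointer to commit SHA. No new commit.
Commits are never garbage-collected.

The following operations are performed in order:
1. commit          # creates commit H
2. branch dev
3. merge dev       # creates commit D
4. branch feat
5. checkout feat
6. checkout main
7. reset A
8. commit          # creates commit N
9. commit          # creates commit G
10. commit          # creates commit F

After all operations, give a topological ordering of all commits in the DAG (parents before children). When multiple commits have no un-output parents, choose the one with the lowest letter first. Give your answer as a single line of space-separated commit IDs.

After op 1 (commit): HEAD=main@H [main=H]
After op 2 (branch): HEAD=main@H [dev=H main=H]
After op 3 (merge): HEAD=main@D [dev=H main=D]
After op 4 (branch): HEAD=main@D [dev=H feat=D main=D]
After op 5 (checkout): HEAD=feat@D [dev=H feat=D main=D]
After op 6 (checkout): HEAD=main@D [dev=H feat=D main=D]
After op 7 (reset): HEAD=main@A [dev=H feat=D main=A]
After op 8 (commit): HEAD=main@N [dev=H feat=D main=N]
After op 9 (commit): HEAD=main@G [dev=H feat=D main=G]
After op 10 (commit): HEAD=main@F [dev=H feat=D main=F]
commit A: parents=[]
commit D: parents=['H', 'H']
commit F: parents=['G']
commit G: parents=['N']
commit H: parents=['A']
commit N: parents=['A']

Answer: A H D N G F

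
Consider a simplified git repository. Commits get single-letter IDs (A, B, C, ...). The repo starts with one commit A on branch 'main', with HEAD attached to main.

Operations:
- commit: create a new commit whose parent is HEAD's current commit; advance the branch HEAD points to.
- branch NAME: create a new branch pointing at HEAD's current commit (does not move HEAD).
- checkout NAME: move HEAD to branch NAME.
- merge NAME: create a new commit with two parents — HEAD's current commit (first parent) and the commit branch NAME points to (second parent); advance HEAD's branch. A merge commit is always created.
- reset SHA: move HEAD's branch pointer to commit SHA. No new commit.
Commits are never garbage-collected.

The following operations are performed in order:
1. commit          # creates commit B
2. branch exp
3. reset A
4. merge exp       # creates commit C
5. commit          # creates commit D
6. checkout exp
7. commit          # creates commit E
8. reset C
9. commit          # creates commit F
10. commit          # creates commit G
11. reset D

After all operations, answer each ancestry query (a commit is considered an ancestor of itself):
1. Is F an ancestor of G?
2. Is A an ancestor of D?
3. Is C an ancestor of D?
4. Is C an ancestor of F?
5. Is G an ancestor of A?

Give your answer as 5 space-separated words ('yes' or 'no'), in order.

After op 1 (commit): HEAD=main@B [main=B]
After op 2 (branch): HEAD=main@B [exp=B main=B]
After op 3 (reset): HEAD=main@A [exp=B main=A]
After op 4 (merge): HEAD=main@C [exp=B main=C]
After op 5 (commit): HEAD=main@D [exp=B main=D]
After op 6 (checkout): HEAD=exp@B [exp=B main=D]
After op 7 (commit): HEAD=exp@E [exp=E main=D]
After op 8 (reset): HEAD=exp@C [exp=C main=D]
After op 9 (commit): HEAD=exp@F [exp=F main=D]
After op 10 (commit): HEAD=exp@G [exp=G main=D]
After op 11 (reset): HEAD=exp@D [exp=D main=D]
ancestors(G) = {A,B,C,F,G}; F in? yes
ancestors(D) = {A,B,C,D}; A in? yes
ancestors(D) = {A,B,C,D}; C in? yes
ancestors(F) = {A,B,C,F}; C in? yes
ancestors(A) = {A}; G in? no

Answer: yes yes yes yes no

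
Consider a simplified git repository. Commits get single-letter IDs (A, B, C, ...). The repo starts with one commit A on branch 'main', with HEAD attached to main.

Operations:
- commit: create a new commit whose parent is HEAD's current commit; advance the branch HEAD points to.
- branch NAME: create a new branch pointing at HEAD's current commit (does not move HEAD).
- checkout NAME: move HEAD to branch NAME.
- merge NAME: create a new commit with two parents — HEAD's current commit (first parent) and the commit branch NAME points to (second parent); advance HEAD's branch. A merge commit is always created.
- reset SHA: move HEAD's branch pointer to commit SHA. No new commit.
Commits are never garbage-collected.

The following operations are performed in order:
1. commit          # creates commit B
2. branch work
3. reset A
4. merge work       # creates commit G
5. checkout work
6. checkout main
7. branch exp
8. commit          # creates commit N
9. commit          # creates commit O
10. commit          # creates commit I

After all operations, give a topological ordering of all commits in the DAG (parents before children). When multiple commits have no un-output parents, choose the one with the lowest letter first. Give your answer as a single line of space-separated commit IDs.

Answer: A B G N O I

Derivation:
After op 1 (commit): HEAD=main@B [main=B]
After op 2 (branch): HEAD=main@B [main=B work=B]
After op 3 (reset): HEAD=main@A [main=A work=B]
After op 4 (merge): HEAD=main@G [main=G work=B]
After op 5 (checkout): HEAD=work@B [main=G work=B]
After op 6 (checkout): HEAD=main@G [main=G work=B]
After op 7 (branch): HEAD=main@G [exp=G main=G work=B]
After op 8 (commit): HEAD=main@N [exp=G main=N work=B]
After op 9 (commit): HEAD=main@O [exp=G main=O work=B]
After op 10 (commit): HEAD=main@I [exp=G main=I work=B]
commit A: parents=[]
commit B: parents=['A']
commit G: parents=['A', 'B']
commit I: parents=['O']
commit N: parents=['G']
commit O: parents=['N']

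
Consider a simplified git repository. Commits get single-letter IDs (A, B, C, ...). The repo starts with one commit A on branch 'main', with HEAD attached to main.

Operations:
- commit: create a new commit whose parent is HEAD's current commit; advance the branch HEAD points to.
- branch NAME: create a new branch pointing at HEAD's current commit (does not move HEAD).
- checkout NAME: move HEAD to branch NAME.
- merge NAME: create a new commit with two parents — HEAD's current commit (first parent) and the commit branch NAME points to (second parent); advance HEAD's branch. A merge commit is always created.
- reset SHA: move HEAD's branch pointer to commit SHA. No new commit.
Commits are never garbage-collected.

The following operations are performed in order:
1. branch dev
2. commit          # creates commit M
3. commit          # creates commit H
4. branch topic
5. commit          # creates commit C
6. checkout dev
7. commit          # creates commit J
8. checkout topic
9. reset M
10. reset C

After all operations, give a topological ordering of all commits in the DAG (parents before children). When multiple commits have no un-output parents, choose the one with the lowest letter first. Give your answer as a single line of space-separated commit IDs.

After op 1 (branch): HEAD=main@A [dev=A main=A]
After op 2 (commit): HEAD=main@M [dev=A main=M]
After op 3 (commit): HEAD=main@H [dev=A main=H]
After op 4 (branch): HEAD=main@H [dev=A main=H topic=H]
After op 5 (commit): HEAD=main@C [dev=A main=C topic=H]
After op 6 (checkout): HEAD=dev@A [dev=A main=C topic=H]
After op 7 (commit): HEAD=dev@J [dev=J main=C topic=H]
After op 8 (checkout): HEAD=topic@H [dev=J main=C topic=H]
After op 9 (reset): HEAD=topic@M [dev=J main=C topic=M]
After op 10 (reset): HEAD=topic@C [dev=J main=C topic=C]
commit A: parents=[]
commit C: parents=['H']
commit H: parents=['M']
commit J: parents=['A']
commit M: parents=['A']

Answer: A J M H C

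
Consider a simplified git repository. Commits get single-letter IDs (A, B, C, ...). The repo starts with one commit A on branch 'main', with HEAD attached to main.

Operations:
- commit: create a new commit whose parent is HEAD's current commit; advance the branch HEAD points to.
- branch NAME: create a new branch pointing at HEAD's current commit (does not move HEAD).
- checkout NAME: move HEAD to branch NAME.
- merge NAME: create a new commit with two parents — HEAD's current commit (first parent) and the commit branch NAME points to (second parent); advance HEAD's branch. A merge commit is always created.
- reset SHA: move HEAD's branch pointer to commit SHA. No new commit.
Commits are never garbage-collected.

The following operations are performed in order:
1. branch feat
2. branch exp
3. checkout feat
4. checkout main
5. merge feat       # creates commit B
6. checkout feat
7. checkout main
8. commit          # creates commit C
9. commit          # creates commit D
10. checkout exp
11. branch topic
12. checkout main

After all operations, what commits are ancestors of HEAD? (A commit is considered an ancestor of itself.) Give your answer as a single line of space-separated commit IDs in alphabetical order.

Answer: A B C D

Derivation:
After op 1 (branch): HEAD=main@A [feat=A main=A]
After op 2 (branch): HEAD=main@A [exp=A feat=A main=A]
After op 3 (checkout): HEAD=feat@A [exp=A feat=A main=A]
After op 4 (checkout): HEAD=main@A [exp=A feat=A main=A]
After op 5 (merge): HEAD=main@B [exp=A feat=A main=B]
After op 6 (checkout): HEAD=feat@A [exp=A feat=A main=B]
After op 7 (checkout): HEAD=main@B [exp=A feat=A main=B]
After op 8 (commit): HEAD=main@C [exp=A feat=A main=C]
After op 9 (commit): HEAD=main@D [exp=A feat=A main=D]
After op 10 (checkout): HEAD=exp@A [exp=A feat=A main=D]
After op 11 (branch): HEAD=exp@A [exp=A feat=A main=D topic=A]
After op 12 (checkout): HEAD=main@D [exp=A feat=A main=D topic=A]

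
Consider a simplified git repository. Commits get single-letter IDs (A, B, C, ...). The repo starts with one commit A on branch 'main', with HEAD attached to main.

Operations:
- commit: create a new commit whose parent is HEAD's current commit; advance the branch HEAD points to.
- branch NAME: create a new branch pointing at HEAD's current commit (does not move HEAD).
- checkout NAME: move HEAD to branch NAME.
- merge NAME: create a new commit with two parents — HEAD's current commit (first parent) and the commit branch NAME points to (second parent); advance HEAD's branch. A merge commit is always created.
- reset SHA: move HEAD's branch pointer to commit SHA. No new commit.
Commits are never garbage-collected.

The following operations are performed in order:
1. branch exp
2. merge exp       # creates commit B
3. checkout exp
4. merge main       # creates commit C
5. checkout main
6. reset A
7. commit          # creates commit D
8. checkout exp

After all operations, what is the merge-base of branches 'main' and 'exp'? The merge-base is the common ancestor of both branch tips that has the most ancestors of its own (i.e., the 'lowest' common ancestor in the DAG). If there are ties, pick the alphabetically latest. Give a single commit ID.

Answer: A

Derivation:
After op 1 (branch): HEAD=main@A [exp=A main=A]
After op 2 (merge): HEAD=main@B [exp=A main=B]
After op 3 (checkout): HEAD=exp@A [exp=A main=B]
After op 4 (merge): HEAD=exp@C [exp=C main=B]
After op 5 (checkout): HEAD=main@B [exp=C main=B]
After op 6 (reset): HEAD=main@A [exp=C main=A]
After op 7 (commit): HEAD=main@D [exp=C main=D]
After op 8 (checkout): HEAD=exp@C [exp=C main=D]
ancestors(main=D): ['A', 'D']
ancestors(exp=C): ['A', 'B', 'C']
common: ['A']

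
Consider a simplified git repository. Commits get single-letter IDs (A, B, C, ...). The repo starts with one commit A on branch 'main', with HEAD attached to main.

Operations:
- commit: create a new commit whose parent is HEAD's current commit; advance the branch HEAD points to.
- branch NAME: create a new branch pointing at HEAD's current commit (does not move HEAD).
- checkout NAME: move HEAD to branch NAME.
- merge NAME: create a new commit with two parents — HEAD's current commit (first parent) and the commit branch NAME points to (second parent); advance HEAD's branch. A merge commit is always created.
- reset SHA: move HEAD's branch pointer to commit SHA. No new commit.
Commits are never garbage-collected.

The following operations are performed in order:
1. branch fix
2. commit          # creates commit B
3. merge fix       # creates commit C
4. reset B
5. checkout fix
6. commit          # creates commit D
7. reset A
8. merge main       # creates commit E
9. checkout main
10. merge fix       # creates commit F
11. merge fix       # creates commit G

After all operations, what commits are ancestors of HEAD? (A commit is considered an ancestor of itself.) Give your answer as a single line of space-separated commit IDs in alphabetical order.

Answer: A B E F G

Derivation:
After op 1 (branch): HEAD=main@A [fix=A main=A]
After op 2 (commit): HEAD=main@B [fix=A main=B]
After op 3 (merge): HEAD=main@C [fix=A main=C]
After op 4 (reset): HEAD=main@B [fix=A main=B]
After op 5 (checkout): HEAD=fix@A [fix=A main=B]
After op 6 (commit): HEAD=fix@D [fix=D main=B]
After op 7 (reset): HEAD=fix@A [fix=A main=B]
After op 8 (merge): HEAD=fix@E [fix=E main=B]
After op 9 (checkout): HEAD=main@B [fix=E main=B]
After op 10 (merge): HEAD=main@F [fix=E main=F]
After op 11 (merge): HEAD=main@G [fix=E main=G]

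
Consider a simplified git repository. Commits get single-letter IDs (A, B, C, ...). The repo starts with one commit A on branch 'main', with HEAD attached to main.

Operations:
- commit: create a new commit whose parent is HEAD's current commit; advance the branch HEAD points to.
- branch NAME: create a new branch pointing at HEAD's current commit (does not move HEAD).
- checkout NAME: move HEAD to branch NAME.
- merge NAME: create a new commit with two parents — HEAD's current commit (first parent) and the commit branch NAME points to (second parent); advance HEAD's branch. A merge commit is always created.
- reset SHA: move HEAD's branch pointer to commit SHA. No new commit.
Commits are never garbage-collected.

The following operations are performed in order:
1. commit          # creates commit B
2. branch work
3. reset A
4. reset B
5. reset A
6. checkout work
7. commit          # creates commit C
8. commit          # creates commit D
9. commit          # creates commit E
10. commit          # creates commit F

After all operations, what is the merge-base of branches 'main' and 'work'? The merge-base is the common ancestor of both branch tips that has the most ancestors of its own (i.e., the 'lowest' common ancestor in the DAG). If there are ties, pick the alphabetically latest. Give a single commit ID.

Answer: A

Derivation:
After op 1 (commit): HEAD=main@B [main=B]
After op 2 (branch): HEAD=main@B [main=B work=B]
After op 3 (reset): HEAD=main@A [main=A work=B]
After op 4 (reset): HEAD=main@B [main=B work=B]
After op 5 (reset): HEAD=main@A [main=A work=B]
After op 6 (checkout): HEAD=work@B [main=A work=B]
After op 7 (commit): HEAD=work@C [main=A work=C]
After op 8 (commit): HEAD=work@D [main=A work=D]
After op 9 (commit): HEAD=work@E [main=A work=E]
After op 10 (commit): HEAD=work@F [main=A work=F]
ancestors(main=A): ['A']
ancestors(work=F): ['A', 'B', 'C', 'D', 'E', 'F']
common: ['A']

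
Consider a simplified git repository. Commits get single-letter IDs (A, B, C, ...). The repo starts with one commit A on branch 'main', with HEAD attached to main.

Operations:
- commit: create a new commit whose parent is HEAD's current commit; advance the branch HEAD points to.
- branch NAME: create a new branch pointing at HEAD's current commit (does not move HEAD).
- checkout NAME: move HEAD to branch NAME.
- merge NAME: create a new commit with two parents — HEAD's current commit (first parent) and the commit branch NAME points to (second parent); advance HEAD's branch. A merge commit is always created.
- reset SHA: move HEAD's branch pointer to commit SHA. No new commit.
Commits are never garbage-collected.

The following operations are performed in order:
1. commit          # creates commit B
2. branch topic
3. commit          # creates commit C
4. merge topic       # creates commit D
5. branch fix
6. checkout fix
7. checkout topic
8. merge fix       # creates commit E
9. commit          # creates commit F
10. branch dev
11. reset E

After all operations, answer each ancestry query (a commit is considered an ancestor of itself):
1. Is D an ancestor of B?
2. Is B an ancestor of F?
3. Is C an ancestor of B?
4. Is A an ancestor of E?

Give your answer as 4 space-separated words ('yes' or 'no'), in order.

Answer: no yes no yes

Derivation:
After op 1 (commit): HEAD=main@B [main=B]
After op 2 (branch): HEAD=main@B [main=B topic=B]
After op 3 (commit): HEAD=main@C [main=C topic=B]
After op 4 (merge): HEAD=main@D [main=D topic=B]
After op 5 (branch): HEAD=main@D [fix=D main=D topic=B]
After op 6 (checkout): HEAD=fix@D [fix=D main=D topic=B]
After op 7 (checkout): HEAD=topic@B [fix=D main=D topic=B]
After op 8 (merge): HEAD=topic@E [fix=D main=D topic=E]
After op 9 (commit): HEAD=topic@F [fix=D main=D topic=F]
After op 10 (branch): HEAD=topic@F [dev=F fix=D main=D topic=F]
After op 11 (reset): HEAD=topic@E [dev=F fix=D main=D topic=E]
ancestors(B) = {A,B}; D in? no
ancestors(F) = {A,B,C,D,E,F}; B in? yes
ancestors(B) = {A,B}; C in? no
ancestors(E) = {A,B,C,D,E}; A in? yes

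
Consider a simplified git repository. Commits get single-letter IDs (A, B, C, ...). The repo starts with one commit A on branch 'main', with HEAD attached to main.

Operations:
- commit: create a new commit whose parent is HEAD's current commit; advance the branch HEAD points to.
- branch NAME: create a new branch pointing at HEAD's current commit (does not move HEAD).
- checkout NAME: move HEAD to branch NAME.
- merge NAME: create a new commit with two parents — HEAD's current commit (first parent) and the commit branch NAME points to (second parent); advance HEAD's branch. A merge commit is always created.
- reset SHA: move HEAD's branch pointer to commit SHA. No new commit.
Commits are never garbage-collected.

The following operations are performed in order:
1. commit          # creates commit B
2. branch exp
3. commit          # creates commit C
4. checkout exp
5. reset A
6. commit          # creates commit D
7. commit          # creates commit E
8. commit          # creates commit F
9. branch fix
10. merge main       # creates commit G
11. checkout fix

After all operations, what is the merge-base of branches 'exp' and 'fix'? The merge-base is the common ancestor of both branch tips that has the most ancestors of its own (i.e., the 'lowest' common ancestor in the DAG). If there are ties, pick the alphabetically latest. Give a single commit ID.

Answer: F

Derivation:
After op 1 (commit): HEAD=main@B [main=B]
After op 2 (branch): HEAD=main@B [exp=B main=B]
After op 3 (commit): HEAD=main@C [exp=B main=C]
After op 4 (checkout): HEAD=exp@B [exp=B main=C]
After op 5 (reset): HEAD=exp@A [exp=A main=C]
After op 6 (commit): HEAD=exp@D [exp=D main=C]
After op 7 (commit): HEAD=exp@E [exp=E main=C]
After op 8 (commit): HEAD=exp@F [exp=F main=C]
After op 9 (branch): HEAD=exp@F [exp=F fix=F main=C]
After op 10 (merge): HEAD=exp@G [exp=G fix=F main=C]
After op 11 (checkout): HEAD=fix@F [exp=G fix=F main=C]
ancestors(exp=G): ['A', 'B', 'C', 'D', 'E', 'F', 'G']
ancestors(fix=F): ['A', 'D', 'E', 'F']
common: ['A', 'D', 'E', 'F']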